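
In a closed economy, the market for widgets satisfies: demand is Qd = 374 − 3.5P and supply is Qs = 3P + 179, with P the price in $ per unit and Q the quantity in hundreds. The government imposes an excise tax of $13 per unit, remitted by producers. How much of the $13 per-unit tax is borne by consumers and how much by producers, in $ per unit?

Consumers bear $6 per unit; producers bear $7 per unit.

Without the tax, 374 − 3.5P = 3P + 179 gives 6.5P = 195, so P* = $30 and Q* = 269.
With the tax collected from producers, supply shifts: Qs = 3(P − 13) + 179.
New equilibrium: consumers pay $36, producers receive $23, Q = 248. (Wedge: Pb − Ps = 13.)
Burden on consumers: $6; on producers: $7. (They sum to $13.)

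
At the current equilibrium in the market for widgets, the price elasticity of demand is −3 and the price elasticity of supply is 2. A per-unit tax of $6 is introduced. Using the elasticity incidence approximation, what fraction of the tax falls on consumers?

Consumers' share ≈ 0.4.

Incidence ratio: consumers' share ≈ εs / (εs + |εd|) = 2 / (2 + 3) = 0.4.
Supply is the less elastic side, so consumers bear the smaller share.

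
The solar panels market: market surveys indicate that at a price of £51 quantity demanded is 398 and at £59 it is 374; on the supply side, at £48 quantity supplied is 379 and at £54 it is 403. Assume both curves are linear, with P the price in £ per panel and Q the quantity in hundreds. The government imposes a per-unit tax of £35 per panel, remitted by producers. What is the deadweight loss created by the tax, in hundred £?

Deadweight loss = £1050 hundred.

Demand slope: (374 − 398)/(59 − 51) = -3, so Qd = 551 − 3P.
Supply slope: (403 − 379)/(54 − 48) = 4, so Qs = 4P + 187.
Before the tax: set 551 − 3P = 4P + 187 → P* = £52, Q* = 395.
With the tax collected from producers, supply shifts: Qs = 4(P − 35) + 187.
New equilibrium: buyers pay £72, producers receive £37, Q = 335. (Wedge: Pb − Ps = 35.)
Quantity falls by |ΔQ| = |395 − 335| = 60.
DWL = ½ · t · |ΔQ| = ½ · 35 · 60 = £1050.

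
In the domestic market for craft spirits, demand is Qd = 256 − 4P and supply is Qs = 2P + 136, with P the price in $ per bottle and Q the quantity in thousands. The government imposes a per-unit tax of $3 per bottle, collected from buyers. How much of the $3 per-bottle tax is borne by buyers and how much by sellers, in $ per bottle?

Buyers bear $1 per bottle; sellers bear $2 per bottle.

Without the tax, 256 − 4P = 2P + 136 gives 6P = 120, so P* = $20 and Q* = 176.
With the tax collected from buyers, demand (in seller-price terms) shifts: Qd = 256 − 4(P + 3).
Solving gives Q = 172 with buyers paying $21 and sellers receiving $18 (the $3 wedge).
Burden on buyers: $1; on sellers: $2. (They sum to $3.)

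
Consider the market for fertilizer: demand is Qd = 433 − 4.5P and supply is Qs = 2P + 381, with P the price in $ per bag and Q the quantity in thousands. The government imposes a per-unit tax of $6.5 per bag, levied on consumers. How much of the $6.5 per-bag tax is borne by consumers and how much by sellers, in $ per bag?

Consumers bear $2 per bag; sellers bear $4.5 per bag.

Before the tax: set 433 − 4.5P = 2P + 381 → P* = $8, Q* = 397.
With the tax collected from consumers, demand (in seller-price terms) shifts: Qd = 433 − 4.5(P + 6.5).
New equilibrium: consumers pay $10, sellers receive $3.5, Q = 388. (Wedge: Pb − Ps = 6.5.)
Burden on consumers: $2; on sellers: $4.5. (They sum to $6.5.)
The less price-elastic side of the market bears the larger share of a per-unit tax.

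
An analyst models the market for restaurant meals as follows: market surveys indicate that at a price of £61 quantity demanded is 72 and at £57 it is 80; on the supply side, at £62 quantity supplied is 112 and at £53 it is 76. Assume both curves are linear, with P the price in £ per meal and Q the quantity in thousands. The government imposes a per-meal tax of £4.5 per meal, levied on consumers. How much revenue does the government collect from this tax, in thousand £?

Tax revenue = £351 thousand.

Demand slope: (80 − 72)/(57 − 61) = -2, so Qd = 194 − 2P.
Supply slope: (76 − 112)/(53 − 62) = 4, so Qs = 4P − 136.
Without the tax, 194 − 2P = 4P − 136 gives 6P = 330, so P* = £55 and Q* = 84.
With the tax collected from consumers, demand (in seller-price terms) shifts: Qd = 194 − 2(P + 4.5).
Solving gives Q = 78 with consumers paying £58 and suppliers receiving £53.5 (the £4.5 wedge).
Revenue = t · Q = 4.5 · 78 = £351.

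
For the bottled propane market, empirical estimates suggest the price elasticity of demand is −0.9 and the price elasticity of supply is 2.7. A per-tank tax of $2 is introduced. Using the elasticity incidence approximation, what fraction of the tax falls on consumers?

Consumers' share ≈ 0.75.

Incidence ratio: consumers' share ≈ εs / (εs + |εd|) = 2.7 / (2.7 + 0.9) = 0.75.
Supply is the more elastic side, so consumers bear the larger share.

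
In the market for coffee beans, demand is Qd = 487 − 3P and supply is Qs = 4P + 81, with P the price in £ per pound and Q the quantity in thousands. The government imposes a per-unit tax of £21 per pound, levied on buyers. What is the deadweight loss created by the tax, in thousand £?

Deadweight loss = £378 thousand.

Before the tax: set 487 − 3P = 4P + 81 → P* = £58, Q* = 313.
With the tax collected from buyers, demand (in seller-price terms) shifts: Qd = 487 − 3(P + 21).
New equilibrium: buyers pay £70, sellers receive £49, Q = 277. (Wedge: Pb − Ps = 21.)
Quantity falls by |ΔQ| = |313 − 277| = 36.
DWL = ½ · t · |ΔQ| = ½ · 21 · 36 = £378.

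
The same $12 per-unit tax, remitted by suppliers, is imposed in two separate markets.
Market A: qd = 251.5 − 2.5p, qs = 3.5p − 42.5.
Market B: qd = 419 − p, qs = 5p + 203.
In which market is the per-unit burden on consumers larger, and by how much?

Market A: pre-tax p* = $49, q* = 129; post-tax q = 111.5; per-unit burden on consumers = $7.
Market B: pre-tax p* = $36, q* = 383; post-tax q = 373; per-unit burden on consumers = $10.
Difference: $7 vs $10 → market B is larger by $3.

Market B, by $3.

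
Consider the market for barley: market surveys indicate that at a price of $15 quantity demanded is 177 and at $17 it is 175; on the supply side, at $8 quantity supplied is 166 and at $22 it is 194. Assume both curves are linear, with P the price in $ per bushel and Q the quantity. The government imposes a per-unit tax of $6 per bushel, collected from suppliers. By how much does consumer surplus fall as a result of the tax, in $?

Demand slope: (175 − 177)/(17 − 15) = -1, so Qd = 192 − P.
Supply slope: (194 − 166)/(22 − 8) = 2, so Qs = 2P + 150.
Before the tax: set 192 − P = 2P + 150 → P* = $14, Q* = 178.
With the tax collected from suppliers, supply shifts: Qs = 2(P − 6) + 150.
New equilibrium: buyers pay $18, suppliers receive $12, Q = 174. (Wedge: Pb − Ps = 6.)
ΔCS is the trapezoid between Q = 174 and Q = 178 of height $4: ½ · (178 + 174) · 4 = $704.

Consumer surplus falls by $704.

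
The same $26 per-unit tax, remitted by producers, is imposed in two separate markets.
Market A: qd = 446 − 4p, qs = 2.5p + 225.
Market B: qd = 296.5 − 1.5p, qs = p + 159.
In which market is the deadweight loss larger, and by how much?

Market A: pre-tax p* = $34, q* = 310; post-tax q = 270; deadweight loss = $520.
Market B: pre-tax p* = $55, q* = 214; post-tax q = 198.4; deadweight loss = $202.8.
Difference: $520 vs $202.8 → market A is larger by $317.2.

Market A, by $317.2.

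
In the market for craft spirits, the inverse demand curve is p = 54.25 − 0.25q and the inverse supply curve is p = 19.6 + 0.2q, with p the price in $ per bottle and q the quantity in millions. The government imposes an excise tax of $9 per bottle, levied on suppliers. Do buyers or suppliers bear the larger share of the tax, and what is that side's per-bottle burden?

Buyers bear the larger share: $5 per bottle.

Inverting to q(p) form: qd = 217 − 4p; qs = 5p − 98.
Without the tax, 217 − 4p = 5p − 98 gives 9p = 315, so p* = $35 and q* = 77.
With the tax collected from suppliers, supply shifts: qs = 5(p − 9) − 98.
New equilibrium: buyers pay $40, suppliers receive $31, q = 57. (Wedge: pb − ps = 9.)
Per-bottle burden: buyers $5, suppliers $4.
Buyers take the larger share because demand is less price-elastic here (demand slope 4 vs supply slope 5).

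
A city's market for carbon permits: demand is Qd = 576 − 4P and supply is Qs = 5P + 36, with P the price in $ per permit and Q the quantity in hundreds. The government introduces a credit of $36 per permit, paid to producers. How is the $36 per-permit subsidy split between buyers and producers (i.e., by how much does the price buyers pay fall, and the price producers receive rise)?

Without the subsidy, 576 − 4P = 5P + 36 gives 9P = 540, so P* = $60 and Q* = 336.
With a per-unit subsidy paid to producers, each receives P + 36 per unit sold, so supply becomes Qs = 5(P + 36) + 36.
Solving gives Q = 416 with buyers paying $40 and producers receiving $76 (the $36 wedge).
Gain to buyers: $20; to producers: $16. (They sum to $36.)

Buyers gain $20 per permit; producers gain $16 per permit.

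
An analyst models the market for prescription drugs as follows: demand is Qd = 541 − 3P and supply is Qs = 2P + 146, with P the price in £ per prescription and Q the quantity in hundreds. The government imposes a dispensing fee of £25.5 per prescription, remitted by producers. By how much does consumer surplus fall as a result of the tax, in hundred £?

Consumer surplus falls by £2944.74 hundred.

Before the tax: set 541 − 3P = 2P + 146 → P* = £79, Q* = 304.
With the tax collected from producers, supply shifts: Qs = 2(P − 25.5) + 146.
Solving gives Q = 273.4 with consumers paying £89.2 and producers receiving £63.7 (the £25.5 wedge).
ΔCS is the trapezoid between Q = 273.4 and Q = 304 of height £10.2: ½ · (304 + 273.4) · 10.2 = £2944.74.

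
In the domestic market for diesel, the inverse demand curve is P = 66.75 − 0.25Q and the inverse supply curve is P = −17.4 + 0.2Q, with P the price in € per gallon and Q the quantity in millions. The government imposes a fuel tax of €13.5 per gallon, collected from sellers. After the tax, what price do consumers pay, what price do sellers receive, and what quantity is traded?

Inverting to Q(P) form: Qd = 267 − 4P; Qs = 5P + 87.
Before the tax: set 267 − 4P = 5P + 87 → P* = €20, Q* = 187.
With the tax collected from sellers, supply shifts: Qs = 5(P − 13.5) + 87.
New equilibrium: consumers pay €27.5, sellers receive €14, Q = 157. (Wedge: Pb − Ps = 13.5.)
The less price-elastic side of the market bears the larger share of a per-unit tax.

Consumers pay €27.5; sellers receive €14; quantity = 157.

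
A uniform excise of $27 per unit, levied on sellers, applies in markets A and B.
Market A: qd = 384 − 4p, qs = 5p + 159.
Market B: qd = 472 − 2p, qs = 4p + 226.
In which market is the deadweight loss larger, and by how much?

Market A, by $324.

Market A: pre-tax p* = $25, q* = 284; post-tax q = 224; deadweight loss = $810.
Market B: pre-tax p* = $41, q* = 390; post-tax q = 354; deadweight loss = $486.
Difference: $810 vs $486 → market A is larger by $324.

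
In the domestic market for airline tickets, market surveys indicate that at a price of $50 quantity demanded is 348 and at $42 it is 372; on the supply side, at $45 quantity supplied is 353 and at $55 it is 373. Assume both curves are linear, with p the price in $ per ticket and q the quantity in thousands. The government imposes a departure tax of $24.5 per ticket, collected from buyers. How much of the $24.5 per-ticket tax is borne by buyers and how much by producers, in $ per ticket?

Demand slope: (372 − 348)/(42 − 50) = -3, so qd = 498 − 3p.
Supply slope: (373 − 353)/(55 − 45) = 2, so qs = 2p + 263.
Before the tax: set 498 − 3p = 2p + 263 → p* = $47, q* = 357.
With the tax collected from buyers, demand (in seller-price terms) shifts: qd = 498 − 3(p + 24.5).
Solving gives q = 327.6 with buyers paying $56.8 and producers receiving $32.3 (the $24.5 wedge).
Burden on buyers: $9.8; on producers: $14.7. (They sum to $24.5.)

Buyers bear $9.8 per ticket; producers bear $14.7 per ticket.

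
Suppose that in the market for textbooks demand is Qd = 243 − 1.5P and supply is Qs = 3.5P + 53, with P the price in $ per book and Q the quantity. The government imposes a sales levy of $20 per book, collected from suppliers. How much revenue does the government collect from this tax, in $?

Without the tax, 243 − 1.5P = 3.5P + 53 gives 5P = 190, so P* = $38 and Q* = 186.
With the tax collected from suppliers, supply shifts: Qs = 3.5(P − 20) + 53.
New equilibrium: consumers pay $52, suppliers receive $32, Q = 165. (Wedge: Pb − Ps = 20.)
Revenue = t · Q = 20 · 165 = $3300.

Tax revenue = $3300.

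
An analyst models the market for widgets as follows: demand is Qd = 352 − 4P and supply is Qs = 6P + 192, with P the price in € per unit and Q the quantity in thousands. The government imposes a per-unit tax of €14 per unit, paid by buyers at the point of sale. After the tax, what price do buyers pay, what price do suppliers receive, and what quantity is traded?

Buyers pay €24.4; suppliers receive €10.4; quantity = 254.4.

Before the tax: set 352 − 4P = 6P + 192 → P* = €16, Q* = 288.
With the tax collected from buyers, demand (in seller-price terms) shifts: Qd = 352 − 4(P + 14).
Solving gives Q = 254.4 with buyers paying €24.4 and suppliers receiving €10.4 (the €14 wedge).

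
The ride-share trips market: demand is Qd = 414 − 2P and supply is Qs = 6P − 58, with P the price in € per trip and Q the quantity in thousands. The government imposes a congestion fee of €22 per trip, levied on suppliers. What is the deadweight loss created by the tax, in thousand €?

Deadweight loss = €363 thousand.

Without the tax, 414 − 2P = 6P − 58 gives 8P = 472, so P* = €59 and Q* = 296.
With the tax collected from suppliers, supply shifts: Qs = 6(P − 22) − 58.
New equilibrium: buyers pay €75.5, suppliers receive €53.5, Q = 263. (Wedge: Pb − Ps = 22.)
Quantity falls by |ΔQ| = |296 − 263| = 33.
DWL = ½ · t · |ΔQ| = ½ · 22 · 33 = €363.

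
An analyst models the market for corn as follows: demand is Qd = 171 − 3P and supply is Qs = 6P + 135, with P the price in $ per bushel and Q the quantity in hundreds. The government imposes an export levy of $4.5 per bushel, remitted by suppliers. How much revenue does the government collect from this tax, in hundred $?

Before the tax: set 171 − 3P = 6P + 135 → P* = $4, Q* = 159.
With the tax collected from suppliers, supply shifts: Qs = 6(P − 4.5) + 135.
Solving gives Q = 150 with consumers paying $7 and suppliers receiving $2.5 (the $4.5 wedge).
Revenue = t · Q = 4.5 · 150 = $675.

Tax revenue = $675 hundred.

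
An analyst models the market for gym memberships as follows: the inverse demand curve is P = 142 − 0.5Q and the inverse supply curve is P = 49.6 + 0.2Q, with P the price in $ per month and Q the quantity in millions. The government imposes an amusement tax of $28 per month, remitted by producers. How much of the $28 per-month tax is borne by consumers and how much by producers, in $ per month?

Consumers bear $20 per month; producers bear $8 per month.

Rewrite in direct form: Qd = 284 − 2P and Qs = 5P − 248.
Before the tax: set 284 − 2P = 5P − 248 → P* = $76, Q* = 132.
With the tax collected from producers, supply shifts: Qs = 5(P − 28) − 248.
New equilibrium: consumers pay $96, producers receive $68, Q = 92. (Wedge: Pb − Ps = 28.)
Burden on consumers: $20; on producers: $8. (They sum to $28.)
The less price-elastic side of the market bears the larger share of a per-unit tax.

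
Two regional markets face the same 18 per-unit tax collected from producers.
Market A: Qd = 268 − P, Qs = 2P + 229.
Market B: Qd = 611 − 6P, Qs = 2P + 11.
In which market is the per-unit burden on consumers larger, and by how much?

Market A, by 7.5.

Market A: pre-tax P* = 13, Q* = 255; post-tax Q = 243; per-unit burden on consumers = 12.
Market B: pre-tax P* = 75, Q* = 161; post-tax Q = 134; per-unit burden on consumers = 4.5.
Difference: 12 vs 4.5 → market A is larger by 7.5.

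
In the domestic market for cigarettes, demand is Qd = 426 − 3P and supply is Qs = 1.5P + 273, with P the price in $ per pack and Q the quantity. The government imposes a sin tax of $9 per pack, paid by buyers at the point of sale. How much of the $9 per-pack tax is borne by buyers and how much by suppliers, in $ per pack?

Without the tax, 426 − 3P = 1.5P + 273 gives 4.5P = 153, so P* = $34 and Q* = 324.
With the tax collected from buyers, demand (in seller-price terms) shifts: Qd = 426 − 3(P + 9).
Solving gives Q = 315 with buyers paying $37 and suppliers receiving $28 (the $9 wedge).
Burden on buyers: $3; on suppliers: $6. (They sum to $9.)
The less price-elastic side of the market bears the larger share of a per-unit tax.

Buyers bear $3 per pack; suppliers bear $6 per pack.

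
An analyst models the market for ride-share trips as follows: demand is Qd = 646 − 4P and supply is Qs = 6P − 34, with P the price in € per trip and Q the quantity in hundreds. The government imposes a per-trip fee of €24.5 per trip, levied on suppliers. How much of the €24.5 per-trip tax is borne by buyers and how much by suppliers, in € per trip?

Before the tax: set 646 − 4P = 6P − 34 → P* = €68, Q* = 374.
With the tax collected from suppliers, supply shifts: Qs = 6(P − 24.5) − 34.
Solving gives Q = 315.2 with buyers paying €82.7 and suppliers receiving €58.2 (the €24.5 wedge).
Burden on buyers: €14.7; on suppliers: €9.8. (They sum to €24.5.)

Buyers bear €14.7 per trip; suppliers bear €9.8 per trip.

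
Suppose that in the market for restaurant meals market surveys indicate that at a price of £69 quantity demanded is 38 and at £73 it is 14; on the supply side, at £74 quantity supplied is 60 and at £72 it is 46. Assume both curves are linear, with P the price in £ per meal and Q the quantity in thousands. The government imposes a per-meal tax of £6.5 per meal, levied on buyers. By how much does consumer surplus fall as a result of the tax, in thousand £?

Consumer surplus falls by £75.25 thousand.

Demand slope: (14 − 38)/(73 − 69) = -6, so Qd = 452 − 6P.
Supply slope: (46 − 60)/(72 − 74) = 7, so Qs = 7P − 458.
Before the tax: set 452 − 6P = 7P − 458 → P* = £70, Q* = 32.
With the tax collected from buyers, demand (in seller-price terms) shifts: Qd = 452 − 6(P + 6.5).
Solving gives Q = 11 with buyers paying £73.5 and suppliers receiving £67 (the £6.5 wedge).
ΔCS is the trapezoid between Q = 11 and Q = 32 of height £3.5: ½ · (32 + 11) · 3.5 = £75.25.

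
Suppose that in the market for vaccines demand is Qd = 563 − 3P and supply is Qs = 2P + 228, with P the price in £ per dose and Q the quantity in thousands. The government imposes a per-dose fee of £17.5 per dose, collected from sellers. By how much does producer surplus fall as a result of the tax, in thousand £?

Producer surplus falls by £3690.75 thousand.

Before the tax: set 563 − 3P = 2P + 228 → P* = £67, Q* = 362.
With the tax collected from sellers, supply shifts: Qs = 2(P − 17.5) + 228.
New equilibrium: consumers pay £74, sellers receive £56.5, Q = 341. (Wedge: Pb − Ps = 17.5.)
ΔPS is the trapezoid between Q = 341 and Q = 362 of height £10.5: ½ · (362 + 341) · 10.5 = £3690.75.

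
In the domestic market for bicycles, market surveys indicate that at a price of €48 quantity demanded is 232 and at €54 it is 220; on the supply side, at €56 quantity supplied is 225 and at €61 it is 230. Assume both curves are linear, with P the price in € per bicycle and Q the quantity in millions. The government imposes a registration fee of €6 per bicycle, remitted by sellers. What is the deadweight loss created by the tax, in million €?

Demand slope: (220 − 232)/(54 − 48) = -2, so Qd = 328 − 2P.
Supply slope: (230 − 225)/(61 − 56) = 1, so Qs = P + 169.
Without the tax, 328 − 2P = P + 169 gives 3P = 159, so P* = €53 and Q* = 222.
With the tax collected from sellers, supply shifts: Qs = (P − 6) + 169.
Solving gives Q = 218 with buyers paying €55 and sellers receiving €49 (the €6 wedge).
Quantity falls by |ΔQ| = |222 − 218| = 4.
DWL = ½ · t · |ΔQ| = ½ · 6 · 4 = €12.

Deadweight loss = €12 million.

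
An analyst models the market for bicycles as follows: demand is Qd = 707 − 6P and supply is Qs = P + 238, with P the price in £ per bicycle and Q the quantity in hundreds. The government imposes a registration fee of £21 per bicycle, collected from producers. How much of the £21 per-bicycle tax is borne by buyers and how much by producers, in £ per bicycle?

Before the tax: set 707 − 6P = P + 238 → P* = £67, Q* = 305.
With the tax collected from producers, supply shifts: Qs = (P − 21) + 238.
New equilibrium: buyers pay £70, producers receive £49, Q = 287. (Wedge: Pb − Ps = 21.)
Burden on buyers: £3; on producers: £18. (They sum to £21.)

Buyers bear £3 per bicycle; producers bear £18 per bicycle.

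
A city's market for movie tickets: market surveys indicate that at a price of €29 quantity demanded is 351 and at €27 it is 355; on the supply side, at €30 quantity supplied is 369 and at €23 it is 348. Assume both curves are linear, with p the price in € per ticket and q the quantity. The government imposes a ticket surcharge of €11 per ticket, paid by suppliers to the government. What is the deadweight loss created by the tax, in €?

Demand slope: (355 − 351)/(27 − 29) = -2, so qd = 409 − 2p.
Supply slope: (348 − 369)/(23 − 30) = 3, so qs = 3p + 279.
Without the tax, 409 − 2p = 3p + 279 gives 5p = 130, so p* = €26 and q* = 357.
With the tax collected from suppliers, supply shifts: qs = 3(p − 11) + 279.
New equilibrium: consumers pay €32.6, suppliers receive €21.6, q = 343.8. (Wedge: pb − ps = 11.)
Quantity falls by |ΔQ| = |357 − 343.8| = 13.2.
DWL = ½ · t · |ΔQ| = ½ · 11 · 13.2 = €72.6.

Deadweight loss = €72.6.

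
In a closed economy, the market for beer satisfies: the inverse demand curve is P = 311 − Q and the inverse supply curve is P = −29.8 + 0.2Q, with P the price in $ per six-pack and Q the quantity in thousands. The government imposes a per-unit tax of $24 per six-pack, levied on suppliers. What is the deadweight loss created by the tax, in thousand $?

Deadweight loss = $240 thousand.

Rewrite in direct form: Qd = 311 − P and Qs = 5P + 149.
Before the tax: set 311 − P = 5P + 149 → P* = $27, Q* = 284.
With the tax collected from suppliers, supply shifts: Qs = 5(P − 24) + 149.
New equilibrium: consumers pay $47, suppliers receive $23, Q = 264. (Wedge: Pb − Ps = 24.)
Quantity falls by |ΔQ| = |284 − 264| = 20.
DWL = ½ · t · |ΔQ| = ½ · 24 · 20 = $240.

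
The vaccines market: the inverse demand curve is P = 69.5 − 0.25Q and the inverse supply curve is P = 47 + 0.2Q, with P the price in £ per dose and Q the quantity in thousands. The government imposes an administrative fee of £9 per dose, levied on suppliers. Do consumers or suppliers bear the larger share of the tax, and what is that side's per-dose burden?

Inverting to Q(P) form: Qd = 278 − 4P; Qs = 5P − 235.
Before the tax: set 278 − 4P = 5P − 235 → P* = £57, Q* = 50.
With the tax collected from suppliers, supply shifts: Qs = 5(P − 9) − 235.
Solving gives Q = 30 with consumers paying £62 and suppliers receiving £53 (the £9 wedge).
Per-dose burden: consumers £5, suppliers £4.
Consumers take the larger share because demand is less price-elastic here (demand slope 4 vs supply slope 5).

Consumers bear the larger share: £5 per dose.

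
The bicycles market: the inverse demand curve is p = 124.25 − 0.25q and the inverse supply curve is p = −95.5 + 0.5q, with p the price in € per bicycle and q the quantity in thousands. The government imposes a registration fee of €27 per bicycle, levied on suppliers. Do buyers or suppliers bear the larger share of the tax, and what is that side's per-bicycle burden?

Rewrite in direct form: qd = 497 − 4p and qs = 2p + 191.
Before the tax: set 497 − 4p = 2p + 191 → p* = €51, q* = 293.
With the tax collected from suppliers, supply shifts: qs = 2(p − 27) + 191.
New equilibrium: buyers pay €60, suppliers receive €33, q = 257. (Wedge: pb − ps = 27.)
Per-bicycle burden: buyers €9, suppliers €18.
Suppliers take the larger share because supply is less price-elastic here (demand slope 4 vs supply slope 2).
The less price-elastic side of the market bears the larger share of a per-unit tax.

Suppliers bear the larger share: €18 per bicycle.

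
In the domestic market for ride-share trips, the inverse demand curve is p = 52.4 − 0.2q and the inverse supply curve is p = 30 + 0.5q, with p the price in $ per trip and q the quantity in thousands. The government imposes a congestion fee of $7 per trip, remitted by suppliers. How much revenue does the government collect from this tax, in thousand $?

Tax revenue = $154 thousand.

Rewrite in direct form: qd = 262 − 5p and qs = 2p − 60.
Before the tax: set 262 − 5p = 2p − 60 → p* = $46, q* = 32.
With the tax collected from suppliers, supply shifts: qs = 2(p − 7) − 60.
New equilibrium: buyers pay $48, suppliers receive $41, q = 22. (Wedge: pb − ps = 7.)
Revenue = t · Q = 7 · 22 = $154.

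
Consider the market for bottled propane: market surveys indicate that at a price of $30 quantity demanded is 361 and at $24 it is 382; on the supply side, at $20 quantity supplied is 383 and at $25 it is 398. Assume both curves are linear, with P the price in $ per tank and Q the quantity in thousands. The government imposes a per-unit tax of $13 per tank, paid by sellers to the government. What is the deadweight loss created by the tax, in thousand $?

Deadweight loss = $136.5 thousand.

Demand slope: (382 − 361)/(24 − 30) = -3.5, so Qd = 466 − 3.5P.
Supply slope: (398 − 383)/(25 − 20) = 3, so Qs = 3P + 323.
Without the tax, 466 − 3.5P = 3P + 323 gives 6.5P = 143, so P* = $22 and Q* = 389.
With the tax collected from sellers, supply shifts: Qs = 3(P − 13) + 323.
Solving gives Q = 368 with buyers paying $28 and sellers receiving $15 (the $13 wedge).
Quantity falls by |ΔQ| = |389 − 368| = 21.
DWL = ½ · t · |ΔQ| = ½ · 13 · 21 = $136.5.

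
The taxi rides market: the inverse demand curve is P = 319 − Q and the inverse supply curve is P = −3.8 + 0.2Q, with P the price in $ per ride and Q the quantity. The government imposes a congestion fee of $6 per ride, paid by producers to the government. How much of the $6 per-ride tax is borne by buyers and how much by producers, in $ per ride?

Buyers bear $5 per ride; producers bear $1 per ride.

Rewrite in direct form: Qd = 319 − P and Qs = 5P + 19.
Without the tax, 319 − P = 5P + 19 gives 6P = 300, so P* = $50 and Q* = 269.
With the tax collected from producers, supply shifts: Qs = 5(P − 6) + 19.
Solving gives Q = 264 with buyers paying $55 and producers receiving $49 (the $6 wedge).
Burden on buyers: $5; on producers: $1. (They sum to $6.)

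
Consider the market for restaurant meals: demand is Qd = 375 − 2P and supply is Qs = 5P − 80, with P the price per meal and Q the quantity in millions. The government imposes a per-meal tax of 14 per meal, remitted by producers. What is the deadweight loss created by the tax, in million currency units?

Without the tax, 375 − 2P = 5P − 80 gives 7P = 455, so P* = 65 and Q* = 245.
With the tax collected from producers, supply shifts: Qs = 5(P − 14) − 80.
Solving gives Q = 225 with buyers paying 75 and producers receiving 61 (the 14 wedge).
Quantity falls by |ΔQ| = |245 − 225| = 20.
DWL = ½ · t · |ΔQ| = ½ · 14 · 20 = 140.

Deadweight loss = 140 million.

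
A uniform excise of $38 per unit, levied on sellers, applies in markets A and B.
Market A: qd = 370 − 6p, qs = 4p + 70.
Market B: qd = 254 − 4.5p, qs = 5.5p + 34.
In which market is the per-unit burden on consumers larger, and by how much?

Market A: pre-tax p* = $30, q* = 190; post-tax q = 98.8; per-unit burden on consumers = $15.2.
Market B: pre-tax p* = $22, q* = 155; post-tax q = 60.95; per-unit burden on consumers = $20.9.
Difference: $15.2 vs $20.9 → market B is larger by $5.7.

Market B, by $5.7.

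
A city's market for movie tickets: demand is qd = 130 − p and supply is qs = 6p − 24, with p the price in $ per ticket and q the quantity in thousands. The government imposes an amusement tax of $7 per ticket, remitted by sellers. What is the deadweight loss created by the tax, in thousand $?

Deadweight loss = $21 thousand.

Without the tax, 130 − p = 6p − 24 gives 7p = 154, so p* = $22 and q* = 108.
With the tax collected from sellers, supply shifts: qs = 6(p − 7) − 24.
New equilibrium: buyers pay $28, sellers receive $21, q = 102. (Wedge: pb − ps = 7.)
Quantity falls by |ΔQ| = |108 − 102| = 6.
DWL = ½ · t · |ΔQ| = ½ · 7 · 6 = $21.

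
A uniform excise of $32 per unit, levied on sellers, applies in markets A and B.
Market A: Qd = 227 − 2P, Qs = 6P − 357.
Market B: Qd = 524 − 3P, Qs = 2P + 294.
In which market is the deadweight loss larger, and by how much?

Market A: pre-tax P* = $73, Q* = 81; post-tax Q = 33; deadweight loss = $768.
Market B: pre-tax P* = $46, Q* = 386; post-tax Q = 347.6; deadweight loss = $614.4.
Difference: $768 vs $614.4 → market A is larger by $153.6.

Market A, by $153.6.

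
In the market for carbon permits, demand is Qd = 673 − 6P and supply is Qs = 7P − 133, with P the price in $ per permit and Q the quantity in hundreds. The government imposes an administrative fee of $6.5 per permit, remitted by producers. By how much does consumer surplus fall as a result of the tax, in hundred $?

Without the tax, 673 − 6P = 7P − 133 gives 13P = 806, so P* = $62 and Q* = 301.
With the tax collected from producers, supply shifts: Qs = 7(P − 6.5) − 133.
New equilibrium: consumers pay $65.5, producers receive $59, Q = 280. (Wedge: Pb − Ps = 6.5.)
ΔCS is the trapezoid between Q = 280 and Q = 301 of height $3.5: ½ · (301 + 280) · 3.5 = $1016.75.

Consumer surplus falls by $1016.75 hundred.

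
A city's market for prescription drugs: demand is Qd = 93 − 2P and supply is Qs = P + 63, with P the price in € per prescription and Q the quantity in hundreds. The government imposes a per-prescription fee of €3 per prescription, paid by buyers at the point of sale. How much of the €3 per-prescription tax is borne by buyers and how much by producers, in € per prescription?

Before the tax: set 93 − 2P = P + 63 → P* = €10, Q* = 73.
With the tax collected from buyers, demand (in seller-price terms) shifts: Qd = 93 − 2(P + 3).
New equilibrium: buyers pay €11, producers receive €8, Q = 71. (Wedge: Pb − Ps = 3.)
Burden on buyers: €1; on producers: €2. (They sum to €3.)

Buyers bear €1 per prescription; producers bear €2 per prescription.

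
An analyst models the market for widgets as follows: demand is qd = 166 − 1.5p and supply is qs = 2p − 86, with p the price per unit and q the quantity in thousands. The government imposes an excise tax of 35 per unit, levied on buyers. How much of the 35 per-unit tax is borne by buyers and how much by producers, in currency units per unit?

Buyers bear 20 per unit; producers bear 15 per unit.

Without the tax, 166 − 1.5p = 2p − 86 gives 3.5p = 252, so p* = 72 and q* = 58.
With the tax collected from buyers, demand (in seller-price terms) shifts: qd = 166 − 1.5(p + 35).
New equilibrium: buyers pay 92, producers receive 57, q = 28. (Wedge: pb − ps = 35.)
Burden on buyers: 20; on producers: 15. (They sum to 35.)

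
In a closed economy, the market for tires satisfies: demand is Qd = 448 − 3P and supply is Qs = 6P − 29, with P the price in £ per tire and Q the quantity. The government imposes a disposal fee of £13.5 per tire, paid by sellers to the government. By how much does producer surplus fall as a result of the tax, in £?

Without the tax, 448 − 3P = 6P − 29 gives 9P = 477, so P* = £53 and Q* = 289.
With the tax collected from sellers, supply shifts: Qs = 6(P − 13.5) − 29.
New equilibrium: consumers pay £62, sellers receive £48.5, Q = 262. (Wedge: Pb − Ps = 13.5.)
ΔPS is the trapezoid between Q = 262 and Q = 289 of height £4.5: ½ · (289 + 262) · 4.5 = £1239.75.

Producer surplus falls by £1239.75.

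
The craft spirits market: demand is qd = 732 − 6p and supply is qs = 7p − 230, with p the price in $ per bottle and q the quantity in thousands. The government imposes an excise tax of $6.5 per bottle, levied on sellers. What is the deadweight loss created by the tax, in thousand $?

Before the tax: set 732 − 6p = 7p − 230 → p* = $74, q* = 288.
With the tax collected from sellers, supply shifts: qs = 7(p − 6.5) − 230.
New equilibrium: consumers pay $77.5, sellers receive $71, q = 267. (Wedge: pb − ps = 6.5.)
Quantity falls by |ΔQ| = |288 − 267| = 21.
DWL = ½ · t · |ΔQ| = ½ · 6.5 · 21 = $68.25.

Deadweight loss = $68.25 thousand.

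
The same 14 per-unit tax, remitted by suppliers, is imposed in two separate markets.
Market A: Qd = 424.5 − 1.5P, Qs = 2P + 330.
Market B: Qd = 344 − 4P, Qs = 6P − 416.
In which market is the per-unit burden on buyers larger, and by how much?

Market A: pre-tax P* = 27, Q* = 384; post-tax Q = 372; per-unit burden on buyers = 8.
Market B: pre-tax P* = 76, Q* = 40; post-tax Q = 6.4; per-unit burden on buyers = 8.4.
Difference: 8 vs 8.4 → market B is larger by 0.4.

Market B, by 0.4.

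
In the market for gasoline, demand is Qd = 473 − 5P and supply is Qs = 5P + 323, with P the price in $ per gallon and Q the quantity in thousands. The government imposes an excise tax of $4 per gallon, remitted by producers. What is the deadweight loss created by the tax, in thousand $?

Before the tax: set 473 − 5P = 5P + 323 → P* = $15, Q* = 398.
With the tax collected from producers, supply shifts: Qs = 5(P − 4) + 323.
Solving gives Q = 388 with consumers paying $17 and producers receiving $13 (the $4 wedge).
Quantity falls by |ΔQ| = |398 − 388| = 10.
DWL = ½ · t · |ΔQ| = ½ · 4 · 10 = $20.

Deadweight loss = $20 thousand.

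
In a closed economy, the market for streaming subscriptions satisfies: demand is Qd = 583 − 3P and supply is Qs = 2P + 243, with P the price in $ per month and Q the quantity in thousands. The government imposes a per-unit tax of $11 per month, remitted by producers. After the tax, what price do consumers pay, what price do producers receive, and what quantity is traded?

Before the tax: set 583 − 3P = 2P + 243 → P* = $68, Q* = 379.
With the tax collected from producers, supply shifts: Qs = 2(P − 11) + 243.
New equilibrium: consumers pay $72.4, producers receive $61.4, Q = 365.8. (Wedge: Pb − Ps = 11.)
The less price-elastic side of the market bears the larger share of a per-unit tax.

Consumers pay $72.4; producers receive $61.4; quantity = 365.8.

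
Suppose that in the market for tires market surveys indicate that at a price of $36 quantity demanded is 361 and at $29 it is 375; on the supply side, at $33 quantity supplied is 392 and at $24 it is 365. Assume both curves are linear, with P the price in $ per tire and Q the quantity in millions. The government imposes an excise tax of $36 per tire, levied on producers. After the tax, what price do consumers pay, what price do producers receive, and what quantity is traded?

Demand slope: (375 − 361)/(29 − 36) = -2, so Qd = 433 − 2P.
Supply slope: (365 − 392)/(24 − 33) = 3, so Qs = 3P + 293.
Without the tax, 433 − 2P = 3P + 293 gives 5P = 140, so P* = $28 and Q* = 377.
With the tax collected from producers, supply shifts: Qs = 3(P − 36) + 293.
New equilibrium: consumers pay $49.6, producers receive $13.6, Q = 333.8. (Wedge: Pb − Ps = 36.)

Consumers pay $49.6; producers receive $13.6; quantity = 333.8.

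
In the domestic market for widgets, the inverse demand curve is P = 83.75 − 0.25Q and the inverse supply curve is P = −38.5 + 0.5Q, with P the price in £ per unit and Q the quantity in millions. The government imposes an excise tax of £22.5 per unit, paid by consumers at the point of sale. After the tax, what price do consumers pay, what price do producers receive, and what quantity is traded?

Consumers pay £50.5; producers receive £28; quantity = 133.

Inverting to Q(P) form: Qd = 335 − 4P; Qs = 2P + 77.
Without the tax, 335 − 4P = 2P + 77 gives 6P = 258, so P* = £43 and Q* = 163.
With the tax collected from consumers, demand (in seller-price terms) shifts: Qd = 335 − 4(P + 22.5).
New equilibrium: consumers pay £50.5, producers receive £28, Q = 133. (Wedge: Pb − Ps = 22.5.)
The less price-elastic side of the market bears the larger share of a per-unit tax.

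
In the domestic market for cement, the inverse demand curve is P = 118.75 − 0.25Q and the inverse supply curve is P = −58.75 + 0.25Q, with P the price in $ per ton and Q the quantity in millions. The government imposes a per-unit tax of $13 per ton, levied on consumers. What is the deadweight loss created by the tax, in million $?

Deadweight loss = $169 million.

Rewrite in direct form: Qd = 475 − 4P and Qs = 4P + 235.
Before the tax: set 475 − 4P = 4P + 235 → P* = $30, Q* = 355.
With the tax collected from consumers, demand (in seller-price terms) shifts: Qd = 475 − 4(P + 13).
Solving gives Q = 329 with consumers paying $36.5 and producers receiving $23.5 (the $13 wedge).
Quantity falls by |ΔQ| = |355 − 329| = 26.
DWL = ½ · t · |ΔQ| = ½ · 13 · 26 = $169.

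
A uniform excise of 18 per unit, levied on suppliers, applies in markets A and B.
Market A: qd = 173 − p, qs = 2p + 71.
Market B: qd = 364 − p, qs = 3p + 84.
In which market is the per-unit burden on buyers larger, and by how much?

Market B, by 1.5.

Market A: pre-tax p* = 34, q* = 139; post-tax q = 127; per-unit burden on buyers = 12.
Market B: pre-tax p* = 70, q* = 294; post-tax q = 280.5; per-unit burden on buyers = 13.5.
Difference: 12 vs 13.5 → market B is larger by 1.5.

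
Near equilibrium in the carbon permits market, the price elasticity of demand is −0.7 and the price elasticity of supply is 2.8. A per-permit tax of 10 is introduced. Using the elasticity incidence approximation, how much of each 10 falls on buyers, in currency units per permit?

Buyers bear ≈ 8 per permit.

Incidence ratio: buyers' share ≈ εs / (εs + |εd|) = 2.8 / (2.8 + 0.7) = 0.8.
So buyers bear ≈ 0.8 × 10 = 8; sellers bear 2.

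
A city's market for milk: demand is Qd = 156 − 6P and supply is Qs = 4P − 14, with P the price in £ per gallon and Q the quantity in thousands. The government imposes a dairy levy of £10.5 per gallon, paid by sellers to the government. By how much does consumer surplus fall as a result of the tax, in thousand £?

Consumer surplus falls by £173.88 thousand.

Before the tax: set 156 − 6P = 4P − 14 → P* = £17, Q* = 54.
With the tax collected from sellers, supply shifts: Qs = 4(P − 10.5) − 14.
Solving gives Q = 28.8 with consumers paying £21.2 and sellers receiving £10.7 (the £10.5 wedge).
ΔCS is the trapezoid between Q = 28.8 and Q = 54 of height £4.2: ½ · (54 + 28.8) · 4.2 = £173.88.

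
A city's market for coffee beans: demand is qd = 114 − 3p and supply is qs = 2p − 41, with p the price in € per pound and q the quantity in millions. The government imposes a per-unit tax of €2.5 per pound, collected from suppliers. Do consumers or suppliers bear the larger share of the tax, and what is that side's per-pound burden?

Suppliers bear the larger share: €1.5 per pound.

Without the tax, 114 − 3p = 2p − 41 gives 5p = 155, so p* = €31 and q* = 21.
With the tax collected from suppliers, supply shifts: qs = 2(p − 2.5) − 41.
Solving gives q = 18 with consumers paying €32 and suppliers receiving €29.5 (the €2.5 wedge).
Per-pound burden: consumers €1, suppliers €1.5.
Suppliers take the larger share because supply is less price-elastic here (demand slope 3 vs supply slope 2).
The less price-elastic side of the market bears the larger share of a per-unit tax.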